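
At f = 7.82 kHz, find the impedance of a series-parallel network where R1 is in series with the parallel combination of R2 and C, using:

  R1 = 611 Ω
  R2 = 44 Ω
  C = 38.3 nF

Step 1 — Angular frequency: ω = 2π·f = 2π·7820 = 4.913e+04 rad/s.
Step 2 — Component impedances:
  R1: Z = R = 611 Ω
  R2: Z = R = 44 Ω
  C: Z = 1/(jωC) = -j/(ω·C) = 0 - j531.4 Ω
Step 3 — Parallel branch: R2 || C = 1/(1/R2 + 1/C) = 43.7 - j3.618 Ω.
Step 4 — Series with R1: Z_total = R1 + (R2 || C) = 654.7 - j3.618 Ω = 654.7∠-0.3° Ω.

Z = 654.7 - j3.618 Ω = 654.7∠-0.3° Ω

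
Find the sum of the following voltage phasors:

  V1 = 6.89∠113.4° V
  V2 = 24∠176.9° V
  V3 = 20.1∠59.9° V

Step 1 — Convert each phasor to rectangular form:
  V1 = 6.89·(cos(113.4°) + j·sin(113.4°)) = -2.736 + j6.323 V
  V2 = 24·(cos(176.9°) + j·sin(176.9°)) = -23.96 + j1.298 V
  V3 = 20.1·(cos(59.9°) + j·sin(59.9°)) = 10.08 + j17.39 V
Step 2 — Sum components: V_total = -16.62 + j25.01 V.
Step 3 — Convert to polar: |V_total| = 30.03 V, ∠V_total = 123.6°.

V_total = 30.03∠123.6° V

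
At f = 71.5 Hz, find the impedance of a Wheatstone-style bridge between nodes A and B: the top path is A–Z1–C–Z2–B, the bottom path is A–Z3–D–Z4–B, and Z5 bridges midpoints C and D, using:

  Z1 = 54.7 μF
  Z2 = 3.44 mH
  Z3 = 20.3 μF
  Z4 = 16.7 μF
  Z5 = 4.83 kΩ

Step 1 — Angular frequency: ω = 2π·f = 2π·71.5 = 449.2 rad/s.
Step 2 — Component impedances:
  Z1: Z = 1/(jωC) = -j/(ω·C) = 0 - j40.69 Ω
  Z2: Z = jωL = j·449.2·0.00344 = 0 + j1.545 Ω
  Z3: Z = 1/(jωC) = -j/(ω·C) = 0 - j109.7 Ω
  Z4: Z = 1/(jωC) = -j/(ω·C) = 0 - j133.3 Ω
  Z5: Z = R = 4830 Ω
Step 3 — Bridge requires nodal analysis (the Z5 bridge couples midpoints C and D, so the two paths cannot be reduced to a simple series/parallel combination). Setting node B to ground and injecting 1 A at node A, the 3-node admittance system at A, C, D solves to V_A = Z_AB = 0.08139 - j33.71 Ω = 33.71∠-89.9° Ω.

Z = 0.08139 - j33.71 Ω = 33.71∠-89.9° Ω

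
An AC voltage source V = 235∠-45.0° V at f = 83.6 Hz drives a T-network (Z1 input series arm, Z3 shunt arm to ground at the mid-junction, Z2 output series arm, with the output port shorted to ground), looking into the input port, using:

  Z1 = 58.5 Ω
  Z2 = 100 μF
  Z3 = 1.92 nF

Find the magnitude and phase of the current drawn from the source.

Step 1 — Angular frequency: ω = 2π·f = 2π·83.6 = 525.3 rad/s.
Step 2 — Component impedances:
  Z1: Z = R = 58.5 Ω
  Z2: Z = 1/(jωC) = -j/(ω·C) = 0 - j19.04 Ω
  Z3: Z = 1/(jωC) = -j/(ω·C) = 0 - j9.915e+05 Ω
Step 3 — With the output port shorted to ground, the output series arm Z2 runs from the junction to ground; the shunt arm Z3 also runs from the junction to ground. They appear in parallel: Z3 || Z2 = 0 - j19.04 Ω.
Step 4 — Series with input arm Z1: Z_in = Z1 + (Z3 || Z2) = 58.5 - j19.04 Ω = 61.52∠-18.0° Ω.
Step 5 — Source phasor: V = 235∠-45.0° V = 166.2 - j166.2 V.
Step 6 — Ohm's law: I = V / Z_total = (166.2 - j166.2) / (58.5 - j19.04) = 3.404 - j1.733 A.
Step 7 — Convert to polar: |I| = 3.82 A, ∠I = -27.0°.

I = 3.82∠-27.0° A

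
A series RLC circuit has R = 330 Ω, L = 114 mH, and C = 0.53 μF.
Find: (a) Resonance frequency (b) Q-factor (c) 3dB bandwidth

Step 1 — Resonance condition Im(Z)=0 gives ω₀ = 1/√(LC).
Step 2 — ω₀ = 1/√(0.114·5.3e-07) = 4068 rad/s.
Step 3 — f₀ = ω₀/(2π) = 647.5 Hz.
Step 4 — Series Q: Q = ω₀L/R = 4068·0.114/330 = 1.405.
Step 5 — 3dB bandwidth: Δω = ω₀/Q = 2895 rad/s; BW = Δω/(2π) = 460.7 Hz.

(a) f₀ = 647.5 Hz  (b) Q = 1.405  (c) BW = 460.7 Hz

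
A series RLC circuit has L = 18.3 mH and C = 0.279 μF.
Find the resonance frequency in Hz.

Step 1 — Resonance condition Im(Z)=0 gives ω₀ = 1/√(LC).
Step 2 — ω₀ = 1/√(0.0183·2.79e-07) = 1.399e+04 rad/s.
Step 3 — f₀ = ω₀/(2π) = 2227 Hz.

f₀ = 2227 Hz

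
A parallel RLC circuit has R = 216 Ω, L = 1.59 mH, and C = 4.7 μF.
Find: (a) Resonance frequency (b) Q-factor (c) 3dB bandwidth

Step 1 — Resonance: ω₀ = 1/√(LC) = 1/√(0.00159·4.7e-06) = 1.157e+04 rad/s.
Step 2 — f₀ = ω₀/(2π) = 1841 Hz.
Step 3 — Parallel Q: Q = R/(ω₀L) = 216/(1.157e+04·0.00159) = 11.74.
Step 4 — Bandwidth: Δω = ω₀/Q = 985 rad/s; BW = Δω/(2π) = 156.8 Hz.

(a) f₀ = 1841 Hz  (b) Q = 11.74  (c) BW = 156.8 Hz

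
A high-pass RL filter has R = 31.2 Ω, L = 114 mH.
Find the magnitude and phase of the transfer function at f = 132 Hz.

Step 1 — Angular frequency: ω = 2π·132 = 829.4 rad/s.
Step 2 — Transfer function: H(jω) = jωL/(R + jωL).
Step 3 — Numerator jωL = j·94.55; denominator R + jωL = 31.2 + j94.55.
Step 4 — H = 0.9018 + j0.2976.
Step 5 — Magnitude: |H| = 0.9496 (-0.4 dB); phase: φ = 18.3°.

|H| = 0.9496 (-0.4 dB), φ = 18.3°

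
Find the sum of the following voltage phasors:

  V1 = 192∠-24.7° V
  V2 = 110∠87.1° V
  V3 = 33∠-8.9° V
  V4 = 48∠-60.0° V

Step 1 — Convert each phasor to rectangular form:
  V1 = 192·(cos(-24.7°) + j·sin(-24.7°)) = 174.4 - j80.23 V
  V2 = 110·(cos(87.1°) + j·sin(87.1°)) = 5.565 + j109.9 V
  V3 = 33·(cos(-8.9°) + j·sin(-8.9°)) = 32.6 - j5.105 V
  V4 = 48·(cos(-60.0°) + j·sin(-60.0°)) = 24 - j41.57 V
Step 2 — Sum components: V_total = 236.6 - j17.05 V.
Step 3 — Convert to polar: |V_total| = 237.2 V, ∠V_total = -4.1°.

V_total = 237.2∠-4.1° V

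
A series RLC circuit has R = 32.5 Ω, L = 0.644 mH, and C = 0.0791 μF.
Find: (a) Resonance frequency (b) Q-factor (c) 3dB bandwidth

Step 1 — Resonance: ω₀ = 1/√(LC) = 1/√(0.000644·7.91e-08) = 1.401e+05 rad/s.
Step 2 — f₀ = ω₀/(2π) = 2.23e+04 Hz.
Step 3 — Series Q: Q = ω₀L/R = 1.401e+05·0.000644/32.5 = 2.776.
Step 4 — Bandwidth: Δω = ω₀/Q = 5.047e+04 rad/s; BW = Δω/(2π) = 8032 Hz.

(a) f₀ = 2.23e+04 Hz  (b) Q = 2.776  (c) BW = 8032 Hz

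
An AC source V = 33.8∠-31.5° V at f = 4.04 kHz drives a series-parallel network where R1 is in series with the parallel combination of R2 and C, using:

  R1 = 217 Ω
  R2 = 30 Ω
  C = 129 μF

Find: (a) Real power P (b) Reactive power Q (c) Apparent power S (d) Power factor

Step 1 — Angular frequency: ω = 2π·f = 2π·4040 = 2.538e+04 rad/s.
Step 2 — Component impedances:
  R1: Z = R = 217 Ω
  R2: Z = R = 30 Ω
  C: Z = 1/(jωC) = -j/(ω·C) = 0 - j0.3054 Ω
Step 3 — Parallel branch: R2 || C = 1/(1/R2 + 1/C) = 0.003108 - j0.3054 Ω.
Step 4 — Series with R1: Z_total = R1 + (R2 || C) = 217 - j0.3054 Ω = 217∠-0.1° Ω.
Step 5 — Source phasor: V = 33.8∠-31.5° V = 28.82 - j17.66 V.
Step 6 — Current: I = V / Z = 0.1329 - j0.0812 A = 0.1558∠-31.4° A.
Step 7 — Complex power: S = V·I* = 5.265 - j0.007408 VA.
Step 8 — Real power: P = Re(S) = 5.265 W.
Step 9 — Reactive power: Q = Im(S) = -0.007408 VAR.
Step 10 — Apparent power: |S| = 5.265 VA.
Step 11 — Power factor: PF = P/|S| = 1 (leading).

(a) P = 5.265 W  (b) Q = -0.007408 VAR  (c) S = 5.265 VA  (d) PF = 1 (leading)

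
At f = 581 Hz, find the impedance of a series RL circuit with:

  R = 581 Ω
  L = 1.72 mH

Step 1 — Angular frequency: ω = 2π·f = 2π·581 = 3651 rad/s.
Step 2 — Component impedances:
  R: Z = R = 581 Ω
  L: Z = jωL = j·3651·0.00172 = 0 + j6.279 Ω
Step 3 — Series combination: Z_total = R + L = 581 + j6.279 Ω = 581∠0.6° Ω.

Z = 581 + j6.279 Ω = 581∠0.6° Ω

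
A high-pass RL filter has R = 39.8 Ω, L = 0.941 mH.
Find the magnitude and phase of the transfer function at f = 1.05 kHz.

Step 1 — Angular frequency: ω = 2π·1050 = 6597 rad/s.
Step 2 — Transfer function: H(jω) = jωL/(R + jωL).
Step 3 — Numerator jωL = j·6.208; denominator R + jωL = 39.8 + j6.208.
Step 4 — H = 0.02375 + j0.1523.
Step 5 — Magnitude: |H| = 0.1541 (-16.2 dB); phase: φ = 81.1°.

|H| = 0.1541 (-16.2 dB), φ = 81.1°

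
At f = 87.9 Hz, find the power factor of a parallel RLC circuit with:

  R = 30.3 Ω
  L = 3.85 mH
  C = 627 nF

Step 1 — Angular frequency: ω = 2π·f = 2π·87.9 = 552.3 rad/s.
Step 2 — Component impedances:
  R: Z = R = 30.3 Ω
  L: Z = jωL = j·552.3·0.00385 = 0 + j2.126 Ω
  C: Z = 1/(jωC) = -j/(ω·C) = 0 - j2888 Ω
Step 3 — Parallel combination: 1/Z_total = 1/R + 1/L + 1/C; Z_total = 0.1487 + j2.117 Ω = 2.123∠86.0° Ω.
Step 4 — Power factor: PF = cos(φ) = Re(Z)/|Z| = 0.1487/2.1227 = 0.07005.
Step 5 — Type: Im(Z) = 2.117 ⇒ lagging (phase φ = 86.0°).

PF = 0.07005 (lagging, φ = 86.0°)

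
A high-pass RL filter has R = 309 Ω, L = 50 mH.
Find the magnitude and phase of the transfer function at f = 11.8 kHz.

Step 1 — Angular frequency: ω = 2π·1.18e+04 = 7.414e+04 rad/s.
Step 2 — Transfer function: H(jω) = jωL/(R + jωL).
Step 3 — Numerator jωL = j·3707; denominator R + jωL = 309 + j3707.
Step 4 — H = 0.9931 + j0.08278.
Step 5 — Magnitude: |H| = 0.9965 (-0.0 dB); phase: φ = 4.8°.

|H| = 0.9965 (-0.0 dB), φ = 4.8°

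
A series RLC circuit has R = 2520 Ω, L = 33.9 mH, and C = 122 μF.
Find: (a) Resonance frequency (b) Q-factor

Step 1 — Resonance condition Im(Z)=0 gives ω₀ = 1/√(LC).
Step 2 — ω₀ = 1/√(0.0339·0.000122) = 491.7 rad/s.
Step 3 — f₀ = ω₀/(2π) = 78.26 Hz.
Step 4 — Series Q: Q = ω₀L/R = 491.7·0.0339/2520 = 0.006615.

(a) f₀ = 78.26 Hz  (b) Q = 0.006615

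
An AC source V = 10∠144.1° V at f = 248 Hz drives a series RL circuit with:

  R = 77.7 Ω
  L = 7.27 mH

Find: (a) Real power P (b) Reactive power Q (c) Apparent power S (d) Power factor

Step 1 — Angular frequency: ω = 2π·f = 2π·248 = 1558 rad/s.
Step 2 — Component impedances:
  R: Z = R = 77.7 Ω
  L: Z = jωL = j·1558·0.00727 = 0 + j11.33 Ω
Step 3 — Series combination: Z_total = R + L = 77.7 + j11.33 Ω = 78.52∠8.3° Ω.
Step 4 — Source phasor: V = 10∠144.1° V = -8.1 + j5.864 V.
Step 5 — Current: I = V / Z = -0.09131 + j0.08878 A = 0.1274∠135.8° A.
Step 6 — Complex power: S = V·I* = 1.26 + j0.1837 VA.
Step 7 — Real power: P = Re(S) = 1.26 W.
Step 8 — Reactive power: Q = Im(S) = 0.1837 VAR.
Step 9 — Apparent power: |S| = 1.274 VA.
Step 10 — Power factor: PF = P/|S| = 0.9895 (lagging).

(a) P = 1.26 W  (b) Q = 0.1837 VAR  (c) S = 1.274 VA  (d) PF = 0.9895 (lagging)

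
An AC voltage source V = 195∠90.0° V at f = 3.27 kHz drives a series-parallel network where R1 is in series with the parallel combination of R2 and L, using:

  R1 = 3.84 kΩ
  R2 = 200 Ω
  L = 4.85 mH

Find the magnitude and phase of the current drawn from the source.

Step 1 — Angular frequency: ω = 2π·f = 2π·3270 = 2.055e+04 rad/s.
Step 2 — Component impedances:
  R1: Z = R = 3840 Ω
  R2: Z = R = 200 Ω
  L: Z = jωL = j·2.055e+04·0.00485 = 0 + j99.65 Ω
Step 3 — Parallel branch: R2 || L = 1/(1/R2 + 1/L) = 39.77 + j79.83 Ω.
Step 4 — Series with R1: Z_total = R1 + (R2 || L) = 3880 + j79.83 Ω = 3881∠1.2° Ω.
Step 5 — Source phasor: V = 195∠90.0° V = 0 + j195 V.
Step 6 — Ohm's law: I = V / Z_total = (0 + j195) / (3880 + j79.83) = 0.001034 + j0.05024 A.
Step 7 — Convert to polar: |I| = 0.05025 A, ∠I = 88.8°.

I = 0.05025∠88.8° A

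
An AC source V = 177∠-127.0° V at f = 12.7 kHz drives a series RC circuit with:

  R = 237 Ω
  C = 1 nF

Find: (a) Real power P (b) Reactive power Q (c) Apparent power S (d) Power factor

Step 1 — Angular frequency: ω = 2π·f = 2π·1.27e+04 = 7.98e+04 rad/s.
Step 2 — Component impedances:
  R: Z = R = 237 Ω
  C: Z = 1/(jωC) = -j/(ω·C) = 0 - j1.253e+04 Ω
Step 3 — Series combination: Z_total = R + C = 237 - j1.253e+04 Ω = 1.253e+04∠-88.9° Ω.
Step 4 — Source phasor: V = 177∠-127.0° V = -106.5 - j141.4 V.
Step 5 — Current: I = V / Z = 0.01112 - j0.00871 A = 0.01412∠-38.1° A.
Step 6 — Complex power: S = V·I* = 0.04726 - j2.499 VA.
Step 7 — Real power: P = Re(S) = 0.04726 W.
Step 8 — Reactive power: Q = Im(S) = -2.499 VAR.
Step 9 — Apparent power: |S| = 2.499 VA.
Step 10 — Power factor: PF = P/|S| = 0.01891 (leading).

(a) P = 0.04726 W  (b) Q = -2.499 VAR  (c) S = 2.499 VA  (d) PF = 0.01891 (leading)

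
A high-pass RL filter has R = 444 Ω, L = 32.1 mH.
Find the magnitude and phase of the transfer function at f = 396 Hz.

Step 1 — Angular frequency: ω = 2π·396 = 2488 rad/s.
Step 2 — Transfer function: H(jω) = jωL/(R + jωL).
Step 3 — Numerator jωL = j·79.87; denominator R + jωL = 444 + j79.87.
Step 4 — H = 0.03134 + j0.1742.
Step 5 — Magnitude: |H| = 0.177 (-15.0 dB); phase: φ = 79.8°.

|H| = 0.177 (-15.0 dB), φ = 79.8°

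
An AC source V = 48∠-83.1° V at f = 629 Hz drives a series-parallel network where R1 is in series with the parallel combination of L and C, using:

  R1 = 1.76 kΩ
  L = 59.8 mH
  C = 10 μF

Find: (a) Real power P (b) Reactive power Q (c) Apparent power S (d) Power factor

Step 1 — Angular frequency: ω = 2π·f = 2π·629 = 3952 rad/s.
Step 2 — Component impedances:
  R1: Z = R = 1760 Ω
  L: Z = jωL = j·3952·0.0598 = 0 + j236.3 Ω
  C: Z = 1/(jωC) = -j/(ω·C) = 0 - j25.3 Ω
Step 3 — Parallel branch: L || C = 1/(1/L + 1/C) = 0 - j28.34 Ω.
Step 4 — Series with R1: Z_total = R1 + (L || C) = 1760 - j28.34 Ω = 1760∠-0.9° Ω.
Step 5 — Source phasor: V = 48∠-83.1° V = 5.767 - j47.65 V.
Step 6 — Current: I = V / Z = 0.003711 - j0.02702 A = 0.02727∠-82.2° A.
Step 7 — Complex power: S = V·I* = 1.309 - j0.02107 VA.
Step 8 — Real power: P = Re(S) = 1.309 W.
Step 9 — Reactive power: Q = Im(S) = -0.02107 VAR.
Step 10 — Apparent power: |S| = 1.309 VA.
Step 11 — Power factor: PF = P/|S| = 0.9999 (leading).

(a) P = 1.309 W  (b) Q = -0.02107 VAR  (c) S = 1.309 VA  (d) PF = 0.9999 (leading)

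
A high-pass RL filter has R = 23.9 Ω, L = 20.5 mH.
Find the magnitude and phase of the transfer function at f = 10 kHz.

Step 1 — Angular frequency: ω = 2π·1e+04 = 6.283e+04 rad/s.
Step 2 — Transfer function: H(jω) = jωL/(R + jωL).
Step 3 — Numerator jωL = j·1288; denominator R + jωL = 23.9 + j1288.
Step 4 — H = 0.9997 + j0.01855.
Step 5 — Magnitude: |H| = 0.9998 (-0.0 dB); phase: φ = 1.1°.

|H| = 0.9998 (-0.0 dB), φ = 1.1°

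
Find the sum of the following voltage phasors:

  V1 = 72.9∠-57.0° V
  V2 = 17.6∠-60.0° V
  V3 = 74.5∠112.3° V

Step 1 — Convert each phasor to rectangular form:
  V1 = 72.9·(cos(-57.0°) + j·sin(-57.0°)) = 39.7 - j61.14 V
  V2 = 17.6·(cos(-60.0°) + j·sin(-60.0°)) = 8.8 - j15.24 V
  V3 = 74.5·(cos(112.3°) + j·sin(112.3°)) = -28.27 + j68.93 V
Step 2 — Sum components: V_total = 20.23 - j7.453 V.
Step 3 — Convert to polar: |V_total| = 21.56 V, ∠V_total = -20.2°.

V_total = 21.56∠-20.2° V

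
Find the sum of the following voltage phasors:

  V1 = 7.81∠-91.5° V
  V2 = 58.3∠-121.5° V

Step 1 — Convert each phasor to rectangular form:
  V1 = 7.81·(cos(-91.5°) + j·sin(-91.5°)) = -0.2044 - j7.807 V
  V2 = 58.3·(cos(-121.5°) + j·sin(-121.5°)) = -30.46 - j49.71 V
Step 2 — Sum components: V_total = -30.67 - j57.52 V.
Step 3 — Convert to polar: |V_total| = 65.18 V, ∠V_total = -118.1°.

V_total = 65.18∠-118.1° V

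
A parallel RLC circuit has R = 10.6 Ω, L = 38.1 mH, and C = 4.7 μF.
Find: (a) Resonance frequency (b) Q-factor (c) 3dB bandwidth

Step 1 — Resonance: ω₀ = 1/√(LC) = 1/√(0.0381·4.7e-06) = 2363 rad/s.
Step 2 — f₀ = ω₀/(2π) = 376.1 Hz.
Step 3 — Parallel Q: Q = R/(ω₀L) = 10.6/(2363·0.0381) = 0.1177.
Step 4 — Bandwidth: Δω = ω₀/Q = 2.007e+04 rad/s; BW = Δω/(2π) = 3195 Hz.

(a) f₀ = 376.1 Hz  (b) Q = 0.1177  (c) BW = 3195 Hz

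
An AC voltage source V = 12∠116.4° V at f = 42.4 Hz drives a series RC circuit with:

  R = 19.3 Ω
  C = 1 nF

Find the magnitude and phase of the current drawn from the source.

Step 1 — Angular frequency: ω = 2π·f = 2π·42.4 = 266.4 rad/s.
Step 2 — Component impedances:
  R: Z = R = 19.3 Ω
  C: Z = 1/(jωC) = -j/(ω·C) = 0 - j3.754e+06 Ω
Step 3 — Series combination: Z_total = R + C = 19.3 - j3.754e+06 Ω = 3.754e+06∠-90.0° Ω.
Step 4 — Source phasor: V = 12∠116.4° V = -5.336 + j10.75 V.
Step 5 — Ohm's law: I = V / Z_total = (-5.336 + j10.75) / (19.3 - j3.754e+06) = -2.863e-06 - j1.421e-06 A.
Step 6 — Convert to polar: |I| = 3.197e-06 A, ∠I = -153.6°.

I = 3.197e-06∠-153.6° A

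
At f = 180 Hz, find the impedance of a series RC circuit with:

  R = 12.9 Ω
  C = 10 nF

Step 1 — Angular frequency: ω = 2π·f = 2π·180 = 1131 rad/s.
Step 2 — Component impedances:
  R: Z = R = 12.9 Ω
  C: Z = 1/(jωC) = -j/(ω·C) = 0 - j8.842e+04 Ω
Step 3 — Series combination: Z_total = R + C = 12.9 - j8.842e+04 Ω = 8.842e+04∠-90.0° Ω.

Z = 12.9 - j8.842e+04 Ω = 8.842e+04∠-90.0° Ω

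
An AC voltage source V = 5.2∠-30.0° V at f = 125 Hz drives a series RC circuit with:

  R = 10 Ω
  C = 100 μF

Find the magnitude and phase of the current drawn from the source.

Step 1 — Angular frequency: ω = 2π·f = 2π·125 = 785.4 rad/s.
Step 2 — Component impedances:
  R: Z = R = 10 Ω
  C: Z = 1/(jωC) = -j/(ω·C) = 0 - j12.73 Ω
Step 3 — Series combination: Z_total = R + C = 10 - j12.73 Ω = 16.19∠-51.9° Ω.
Step 4 — Source phasor: V = 5.2∠-30.0° V = 4.503 - j2.6 V.
Step 5 — Ohm's law: I = V / Z_total = (4.503 - j2.6) / (10 - j12.73) = 0.2981 + j0.1196 A.
Step 6 — Convert to polar: |I| = 0.3212 A, ∠I = 21.9°.

I = 0.3212∠21.9° A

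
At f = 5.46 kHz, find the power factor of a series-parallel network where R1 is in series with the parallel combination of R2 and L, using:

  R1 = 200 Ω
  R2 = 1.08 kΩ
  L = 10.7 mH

Step 1 — Angular frequency: ω = 2π·f = 2π·5460 = 3.431e+04 rad/s.
Step 2 — Component impedances:
  R1: Z = R = 200 Ω
  R2: Z = R = 1080 Ω
  L: Z = jωL = j·3.431e+04·0.0107 = 0 + j367.1 Ω
Step 3 — Parallel branch: R2 || L = 1/(1/R2 + 1/L) = 111.8 + j329.1 Ω.
Step 4 — Series with R1: Z_total = R1 + (R2 || L) = 311.8 + j329.1 Ω = 453.4∠46.5° Ω.
Step 5 — Power factor: PF = cos(φ) = Re(Z)/|Z| = 311.84/453.35 = 0.6879.
Step 6 — Type: Im(Z) = 329.1 ⇒ lagging (phase φ = 46.5°).

PF = 0.6879 (lagging, φ = 46.5°)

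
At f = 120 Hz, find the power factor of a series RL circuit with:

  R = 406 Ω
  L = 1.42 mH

Step 1 — Angular frequency: ω = 2π·f = 2π·120 = 754 rad/s.
Step 2 — Component impedances:
  R: Z = R = 406 Ω
  L: Z = jωL = j·754·0.00142 = 0 + j1.071 Ω
Step 3 — Series combination: Z_total = R + L = 406 + j1.071 Ω = 406∠0.2° Ω.
Step 4 — Power factor: PF = cos(φ) = Re(Z)/|Z| = 406/406 = 1.
Step 5 — Type: Im(Z) = 1.071 ⇒ lagging (phase φ = 0.2°).

PF = 1 (lagging, φ = 0.2°)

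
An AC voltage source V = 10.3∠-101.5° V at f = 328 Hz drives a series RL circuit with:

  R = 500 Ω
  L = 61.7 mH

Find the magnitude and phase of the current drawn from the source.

Step 1 — Angular frequency: ω = 2π·f = 2π·328 = 2061 rad/s.
Step 2 — Component impedances:
  R: Z = R = 500 Ω
  L: Z = jωL = j·2061·0.0617 = 0 + j127.2 Ω
Step 3 — Series combination: Z_total = R + L = 500 + j127.2 Ω = 515.9∠14.3° Ω.
Step 4 — Source phasor: V = 10.3∠-101.5° V = -2.053 - j10.09 V.
Step 5 — Ohm's law: I = V / Z_total = (-2.053 - j10.09) / (500 + j127.2) = -0.008679 - j0.01798 A.
Step 6 — Convert to polar: |I| = 0.01996 A, ∠I = -115.8°.

I = 0.01996∠-115.8° A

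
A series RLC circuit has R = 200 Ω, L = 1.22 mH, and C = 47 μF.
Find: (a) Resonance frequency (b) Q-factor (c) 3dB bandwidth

Step 1 — Resonance condition Im(Z)=0 gives ω₀ = 1/√(LC).
Step 2 — ω₀ = 1/√(0.00122·4.7e-05) = 4176 rad/s.
Step 3 — f₀ = ω₀/(2π) = 664.6 Hz.
Step 4 — Series Q: Q = ω₀L/R = 4176·0.00122/200 = 0.02547.
Step 5 — 3dB bandwidth: Δω = ω₀/Q = 1.639e+05 rad/s; BW = Δω/(2π) = 2.609e+04 Hz.

(a) f₀ = 664.6 Hz  (b) Q = 0.02547  (c) BW = 2.609e+04 Hz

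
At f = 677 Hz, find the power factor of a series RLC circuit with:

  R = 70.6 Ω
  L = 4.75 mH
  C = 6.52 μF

Step 1 — Angular frequency: ω = 2π·f = 2π·677 = 4254 rad/s.
Step 2 — Component impedances:
  R: Z = R = 70.6 Ω
  L: Z = jωL = j·4254·0.00475 = 0 + j20.21 Ω
  C: Z = 1/(jωC) = -j/(ω·C) = 0 - j36.06 Ω
Step 3 — Series combination: Z_total = R + L + C = 70.6 - j15.85 Ω = 72.36∠-12.7° Ω.
Step 4 — Power factor: PF = cos(φ) = Re(Z)/|Z| = 70.6/72.36 = 0.9757.
Step 5 — Type: Im(Z) = -15.85 ⇒ leading (phase φ = -12.7°).

PF = 0.9757 (leading, φ = -12.7°)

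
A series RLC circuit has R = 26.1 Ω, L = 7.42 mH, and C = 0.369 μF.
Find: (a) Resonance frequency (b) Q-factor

Step 1 — Resonance condition Im(Z)=0 gives ω₀ = 1/√(LC).
Step 2 — ω₀ = 1/√(0.00742·3.69e-07) = 1.911e+04 rad/s.
Step 3 — f₀ = ω₀/(2π) = 3042 Hz.
Step 4 — Series Q: Q = ω₀L/R = 1.911e+04·0.00742/26.1 = 5.433.

(a) f₀ = 3042 Hz  (b) Q = 5.433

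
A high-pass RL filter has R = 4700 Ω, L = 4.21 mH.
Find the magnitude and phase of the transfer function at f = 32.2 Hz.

Step 1 — Angular frequency: ω = 2π·32.2 = 202.3 rad/s.
Step 2 — Transfer function: H(jω) = jωL/(R + jωL).
Step 3 — Numerator jωL = j·0.8518; denominator R + jωL = 4700 + j0.8518.
Step 4 — H = 3.284e-08 + j0.0001812.
Step 5 — Magnitude: |H| = 0.0001812 (-74.8 dB); phase: φ = 90.0°.

|H| = 0.0001812 (-74.8 dB), φ = 90.0°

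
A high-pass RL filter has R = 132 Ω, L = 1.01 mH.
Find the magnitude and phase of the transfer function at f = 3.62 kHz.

Step 1 — Angular frequency: ω = 2π·3620 = 2.275e+04 rad/s.
Step 2 — Transfer function: H(jω) = jωL/(R + jωL).
Step 3 — Numerator jωL = j·22.97; denominator R + jωL = 132 + j22.97.
Step 4 — H = 0.0294 + j0.1689.
Step 5 — Magnitude: |H| = 0.1715 (-15.3 dB); phase: φ = 80.1°.

|H| = 0.1715 (-15.3 dB), φ = 80.1°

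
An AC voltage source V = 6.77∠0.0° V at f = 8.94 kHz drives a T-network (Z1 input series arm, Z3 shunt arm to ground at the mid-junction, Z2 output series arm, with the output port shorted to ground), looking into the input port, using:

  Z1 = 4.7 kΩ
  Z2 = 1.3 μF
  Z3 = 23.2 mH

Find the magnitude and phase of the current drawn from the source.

Step 1 — Angular frequency: ω = 2π·f = 2π·8940 = 5.617e+04 rad/s.
Step 2 — Component impedances:
  Z1: Z = R = 4700 Ω
  Z2: Z = 1/(jωC) = -j/(ω·C) = 0 - j13.69 Ω
  Z3: Z = jωL = j·5.617e+04·0.0232 = 0 + j1303 Ω
Step 3 — With the output port shorted to ground, the output series arm Z2 runs from the junction to ground; the shunt arm Z3 also runs from the junction to ground. They appear in parallel: Z3 || Z2 = 0 - j13.84 Ω.
Step 4 — Series with input arm Z1: Z_in = Z1 + (Z3 || Z2) = 4700 - j13.84 Ω = 4700∠-0.2° Ω.
Step 5 — Source phasor: V = 6.77∠0.0° V = 6.77 V.
Step 6 — Ohm's law: I = V / Z_total = (6.77) / (4700 - j13.84) = 0.00144 + j4.241e-06 A.
Step 7 — Convert to polar: |I| = 0.00144 A, ∠I = 0.2°.

I = 0.00144∠0.2° A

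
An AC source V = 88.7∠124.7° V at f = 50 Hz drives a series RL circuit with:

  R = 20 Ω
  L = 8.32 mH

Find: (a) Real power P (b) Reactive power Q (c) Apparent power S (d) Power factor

Step 1 — Angular frequency: ω = 2π·f = 2π·50 = 314.2 rad/s.
Step 2 — Component impedances:
  R: Z = R = 20 Ω
  L: Z = jωL = j·314.2·0.00832 = 0 + j2.614 Ω
Step 3 — Series combination: Z_total = R + L = 20 + j2.614 Ω = 20.17∠7.4° Ω.
Step 4 — Source phasor: V = 88.7∠124.7° V = -50.5 + j72.92 V.
Step 5 — Current: I = V / Z = -2.014 + j3.909 A = 4.398∠117.3° A.
Step 6 — Complex power: S = V·I* = 386.8 + j50.55 VA.
Step 7 — Real power: P = Re(S) = 386.8 W.
Step 8 — Reactive power: Q = Im(S) = 50.55 VAR.
Step 9 — Apparent power: |S| = 390.1 VA.
Step 10 — Power factor: PF = P/|S| = 0.9916 (lagging).

(a) P = 386.8 W  (b) Q = 50.55 VAR  (c) S = 390.1 VA  (d) PF = 0.9916 (lagging)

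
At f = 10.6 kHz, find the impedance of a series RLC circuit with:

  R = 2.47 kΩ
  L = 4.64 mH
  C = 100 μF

Step 1 — Angular frequency: ω = 2π·f = 2π·1.06e+04 = 6.66e+04 rad/s.
Step 2 — Component impedances:
  R: Z = R = 2470 Ω
  L: Z = jωL = j·6.66e+04·0.00464 = 0 + j309 Ω
  C: Z = 1/(jωC) = -j/(ω·C) = 0 - j0.1501 Ω
Step 3 — Series combination: Z_total = R + L + C = 2470 + j308.9 Ω = 2489∠7.1° Ω.

Z = 2470 + j308.9 Ω = 2489∠7.1° Ω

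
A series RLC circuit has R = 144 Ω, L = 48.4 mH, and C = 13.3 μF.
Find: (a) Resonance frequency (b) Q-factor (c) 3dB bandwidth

Step 1 — Resonance condition Im(Z)=0 gives ω₀ = 1/√(LC).
Step 2 — ω₀ = 1/√(0.0484·1.33e-05) = 1246 rad/s.
Step 3 — f₀ = ω₀/(2π) = 198.4 Hz.
Step 4 — Series Q: Q = ω₀L/R = 1246·0.0484/144 = 0.4189.
Step 5 — 3dB bandwidth: Δω = ω₀/Q = 2975 rad/s; BW = Δω/(2π) = 473.5 Hz.

(a) f₀ = 198.4 Hz  (b) Q = 0.4189  (c) BW = 473.5 Hz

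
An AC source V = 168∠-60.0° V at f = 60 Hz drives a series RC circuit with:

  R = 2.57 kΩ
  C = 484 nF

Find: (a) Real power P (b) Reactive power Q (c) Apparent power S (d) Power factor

Step 1 — Angular frequency: ω = 2π·f = 2π·60 = 377 rad/s.
Step 2 — Component impedances:
  R: Z = R = 2570 Ω
  C: Z = 1/(jωC) = -j/(ω·C) = 0 - j5481 Ω
Step 3 — Series combination: Z_total = R + C = 2570 - j5481 Ω = 6053∠-64.9° Ω.
Step 4 — Source phasor: V = 168∠-60.0° V = 84 - j145.5 V.
Step 5 — Current: I = V / Z = 0.02765 + j0.002359 A = 0.02775∠4.9° A.
Step 6 — Complex power: S = V·I* = 1.98 - j4.222 VA.
Step 7 — Real power: P = Re(S) = 1.98 W.
Step 8 — Reactive power: Q = Im(S) = -4.222 VAR.
Step 9 — Apparent power: |S| = 4.663 VA.
Step 10 — Power factor: PF = P/|S| = 0.4246 (leading).

(a) P = 1.98 W  (b) Q = -4.222 VAR  (c) S = 4.663 VA  (d) PF = 0.4246 (leading)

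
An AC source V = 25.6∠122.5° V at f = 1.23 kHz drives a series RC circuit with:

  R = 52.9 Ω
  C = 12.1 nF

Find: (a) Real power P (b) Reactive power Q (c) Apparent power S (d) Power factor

Step 1 — Angular frequency: ω = 2π·f = 2π·1230 = 7728 rad/s.
Step 2 — Component impedances:
  R: Z = R = 52.9 Ω
  C: Z = 1/(jωC) = -j/(ω·C) = 0 - j1.069e+04 Ω
Step 3 — Series combination: Z_total = R + C = 52.9 - j1.069e+04 Ω = 1.069e+04∠-89.7° Ω.
Step 4 — Source phasor: V = 25.6∠122.5° V = -13.75 + j21.59 V.
Step 5 — Current: I = V / Z = -0.002025 - j0.001276 A = 0.002394∠-147.8° A.
Step 6 — Complex power: S = V·I* = 0.0003032 - j0.06128 VA.
Step 7 — Real power: P = Re(S) = 0.0003032 W.
Step 8 — Reactive power: Q = Im(S) = -0.06128 VAR.
Step 9 — Apparent power: |S| = 0.06128 VA.
Step 10 — Power factor: PF = P/|S| = 0.004947 (leading).

(a) P = 0.0003032 W  (b) Q = -0.06128 VAR  (c) S = 0.06128 VA  (d) PF = 0.004947 (leading)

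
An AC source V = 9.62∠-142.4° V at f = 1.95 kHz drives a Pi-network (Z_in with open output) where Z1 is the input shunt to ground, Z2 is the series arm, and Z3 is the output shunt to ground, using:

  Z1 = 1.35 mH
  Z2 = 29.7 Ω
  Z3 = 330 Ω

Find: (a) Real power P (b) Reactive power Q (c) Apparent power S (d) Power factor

Step 1 — Angular frequency: ω = 2π·f = 2π·1950 = 1.225e+04 rad/s.
Step 2 — Component impedances:
  Z1: Z = jωL = j·1.225e+04·0.00135 = 0 + j16.54 Ω
  Z2: Z = R = 29.7 Ω
  Z3: Z = R = 330 Ω
Step 3 — With open output, the series arm Z2 and the output shunt Z3 appear in series to ground: Z2 + Z3 = 359.7 Ω.
Step 4 — Parallel with input shunt Z1: Z_in = Z1 || (Z2 + Z3) = 0.759 + j16.51 Ω = 16.52∠87.4° Ω.
Step 5 — Source phasor: V = 9.62∠-142.4° V = -7.622 - j5.87 V.
Step 6 — Current: I = V / Z = -0.3761 + j0.4445 A = 0.5822∠130.2° A.
Step 7 — Complex power: S = V·I* = 0.2573 + j5.595 VA.
Step 8 — Real power: P = Re(S) = 0.2573 W.
Step 9 — Reactive power: Q = Im(S) = 5.595 VAR.
Step 10 — Apparent power: |S| = 5.601 VA.
Step 11 — Power factor: PF = P/|S| = 0.04594 (lagging).

(a) P = 0.2573 W  (b) Q = 5.595 VAR  (c) S = 5.601 VA  (d) PF = 0.04594 (lagging)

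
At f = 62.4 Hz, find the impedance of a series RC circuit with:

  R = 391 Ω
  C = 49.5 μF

Step 1 — Angular frequency: ω = 2π·f = 2π·62.4 = 392.1 rad/s.
Step 2 — Component impedances:
  R: Z = R = 391 Ω
  C: Z = 1/(jωC) = -j/(ω·C) = 0 - j51.53 Ω
Step 3 — Series combination: Z_total = R + C = 391 - j51.53 Ω = 394.4∠-7.5° Ω.

Z = 391 - j51.53 Ω = 394.4∠-7.5° Ω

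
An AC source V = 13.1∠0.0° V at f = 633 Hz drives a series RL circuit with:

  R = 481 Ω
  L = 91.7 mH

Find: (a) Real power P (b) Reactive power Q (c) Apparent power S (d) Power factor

Step 1 — Angular frequency: ω = 2π·f = 2π·633 = 3977 rad/s.
Step 2 — Component impedances:
  R: Z = R = 481 Ω
  L: Z = jωL = j·3977·0.0917 = 0 + j364.7 Ω
Step 3 — Series combination: Z_total = R + L = 481 + j364.7 Ω = 603.6∠37.2° Ω.
Step 4 — Source phasor: V = 13.1∠0.0° V = 13.1 V.
Step 5 — Current: I = V / Z = 0.01729 - j0.01311 A = 0.0217∠-37.2° A.
Step 6 — Complex power: S = V·I* = 0.2265 + j0.1718 VA.
Step 7 — Real power: P = Re(S) = 0.2265 W.
Step 8 — Reactive power: Q = Im(S) = 0.1718 VAR.
Step 9 — Apparent power: |S| = 0.2843 VA.
Step 10 — Power factor: PF = P/|S| = 0.7968 (lagging).

(a) P = 0.2265 W  (b) Q = 0.1718 VAR  (c) S = 0.2843 VA  (d) PF = 0.7968 (lagging)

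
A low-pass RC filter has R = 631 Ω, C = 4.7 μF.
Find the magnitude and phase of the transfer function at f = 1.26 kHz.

Step 1 — Angular frequency: ω = 2π·1260 = 7917 rad/s.
Step 2 — Transfer function: H(jω) = 1/(1 + jωRC).
Step 3 — Denominator: 1 + jωRC = 1 + j·7917·631·4.7e-06 = 1 + j23.48.
Step 4 — H = 0.001811 - j0.04251.
Step 5 — Magnitude: |H| = 0.04255 (-27.4 dB); phase: φ = -87.6°.

|H| = 0.04255 (-27.4 dB), φ = -87.6°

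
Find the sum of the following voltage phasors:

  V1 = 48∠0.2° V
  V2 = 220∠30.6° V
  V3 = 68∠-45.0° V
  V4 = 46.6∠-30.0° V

Step 1 — Convert each phasor to rectangular form:
  V1 = 48·(cos(0.2°) + j·sin(0.2°)) = 48 + j0.1676 V
  V2 = 220·(cos(30.6°) + j·sin(30.6°)) = 189.4 + j112 V
  V3 = 68·(cos(-45.0°) + j·sin(-45.0°)) = 48.08 - j48.08 V
  V4 = 46.6·(cos(-30.0°) + j·sin(-30.0°)) = 40.36 - j23.3 V
Step 2 — Sum components: V_total = 325.8 + j40.77 V.
Step 3 — Convert to polar: |V_total| = 328.3 V, ∠V_total = 7.1°.

V_total = 328.3∠7.1° V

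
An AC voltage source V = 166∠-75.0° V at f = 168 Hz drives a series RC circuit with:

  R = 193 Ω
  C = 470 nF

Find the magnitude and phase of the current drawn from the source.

Step 1 — Angular frequency: ω = 2π·f = 2π·168 = 1056 rad/s.
Step 2 — Component impedances:
  R: Z = R = 193 Ω
  C: Z = 1/(jωC) = -j/(ω·C) = 0 - j2016 Ω
Step 3 — Series combination: Z_total = R + C = 193 - j2016 Ω = 2025∠-84.5° Ω.
Step 4 — Source phasor: V = 166∠-75.0° V = 42.96 - j160.3 V.
Step 5 — Ohm's law: I = V / Z_total = (42.96 - j160.3) / (193 - j2016) = 0.08085 + j0.01357 A.
Step 6 — Convert to polar: |I| = 0.08198 A, ∠I = 9.5°.

I = 0.08198∠9.5° A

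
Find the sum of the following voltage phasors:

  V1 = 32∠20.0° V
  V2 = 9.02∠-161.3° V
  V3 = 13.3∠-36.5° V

Step 1 — Convert each phasor to rectangular form:
  V1 = 32·(cos(20.0°) + j·sin(20.0°)) = 30.07 + j10.94 V
  V2 = 9.02·(cos(-161.3°) + j·sin(-161.3°)) = -8.544 - j2.892 V
  V3 = 13.3·(cos(-36.5°) + j·sin(-36.5°)) = 10.69 - j7.911 V
Step 2 — Sum components: V_total = 32.22 + j0.1416 V.
Step 3 — Convert to polar: |V_total| = 32.22 V, ∠V_total = 0.3°.

V_total = 32.22∠0.3° V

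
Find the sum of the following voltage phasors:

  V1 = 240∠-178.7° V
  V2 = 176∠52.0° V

Step 1 — Convert each phasor to rectangular form:
  V1 = 240·(cos(-178.7°) + j·sin(-178.7°)) = -239.9 - j5.445 V
  V2 = 176·(cos(52.0°) + j·sin(52.0°)) = 108.4 + j138.7 V
Step 2 — Sum components: V_total = -131.6 + j133.2 V.
Step 3 — Convert to polar: |V_total| = 187.3 V, ∠V_total = 134.6°.

V_total = 187.3∠134.6° V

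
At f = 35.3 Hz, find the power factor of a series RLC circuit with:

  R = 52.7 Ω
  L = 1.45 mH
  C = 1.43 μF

Step 1 — Angular frequency: ω = 2π·f = 2π·35.3 = 221.8 rad/s.
Step 2 — Component impedances:
  R: Z = R = 52.7 Ω
  L: Z = jωL = j·221.8·0.00145 = 0 + j0.3216 Ω
  C: Z = 1/(jωC) = -j/(ω·C) = 0 - j3153 Ω
Step 3 — Series combination: Z_total = R + L + C = 52.7 - j3153 Ω = 3153∠-89.0° Ω.
Step 4 — Power factor: PF = cos(φ) = Re(Z)/|Z| = 52.7/3153 = 0.01671.
Step 5 — Type: Im(Z) = -3153 ⇒ leading (phase φ = -89.0°).

PF = 0.01671 (leading, φ = -89.0°)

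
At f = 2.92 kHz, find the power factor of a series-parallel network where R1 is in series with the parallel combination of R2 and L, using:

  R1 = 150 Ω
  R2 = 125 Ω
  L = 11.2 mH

Step 1 — Angular frequency: ω = 2π·f = 2π·2920 = 1.835e+04 rad/s.
Step 2 — Component impedances:
  R1: Z = R = 150 Ω
  R2: Z = R = 125 Ω
  L: Z = jωL = j·1.835e+04·0.0112 = 0 + j205.5 Ω
Step 3 — Parallel branch: R2 || L = 1/(1/R2 + 1/L) = 91.24 + j55.5 Ω.
Step 4 — Series with R1: Z_total = R1 + (R2 || L) = 241.2 + j55.5 Ω = 247.5∠13.0° Ω.
Step 5 — Power factor: PF = cos(φ) = Re(Z)/|Z| = 241.2/247.5 = 0.9745.
Step 6 — Type: Im(Z) = 55.5 ⇒ lagging (phase φ = 13.0°).

PF = 0.9745 (lagging, φ = 13.0°)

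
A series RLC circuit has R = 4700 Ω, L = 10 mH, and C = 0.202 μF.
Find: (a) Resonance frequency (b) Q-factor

Step 1 — Resonance condition Im(Z)=0 gives ω₀ = 1/√(LC).
Step 2 — ω₀ = 1/√(0.01·2.02e-07) = 2.225e+04 rad/s.
Step 3 — f₀ = ω₀/(2π) = 3541 Hz.
Step 4 — Series Q: Q = ω₀L/R = 2.225e+04·0.01/4700 = 0.04734.

(a) f₀ = 3541 Hz  (b) Q = 0.04734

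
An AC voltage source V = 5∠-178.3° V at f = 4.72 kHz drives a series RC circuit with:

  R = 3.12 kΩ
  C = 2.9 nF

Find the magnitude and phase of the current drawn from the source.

Step 1 — Angular frequency: ω = 2π·f = 2π·4720 = 2.966e+04 rad/s.
Step 2 — Component impedances:
  R: Z = R = 3120 Ω
  C: Z = 1/(jωC) = -j/(ω·C) = 0 - j1.163e+04 Ω
Step 3 — Series combination: Z_total = R + C = 3120 - j1.163e+04 Ω = 1.204e+04∠-75.0° Ω.
Step 4 — Source phasor: V = 5∠-178.3° V = -4.998 - j0.1483 V.
Step 5 — Ohm's law: I = V / Z_total = (-4.998 - j0.1483) / (3120 - j1.163e+04) = -9.569e-05 - j0.0004042 A.
Step 6 — Convert to polar: |I| = 0.0004153 A, ∠I = -103.3°.

I = 0.0004153∠-103.3° A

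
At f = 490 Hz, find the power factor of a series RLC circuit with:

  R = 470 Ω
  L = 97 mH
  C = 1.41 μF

Step 1 — Angular frequency: ω = 2π·f = 2π·490 = 3079 rad/s.
Step 2 — Component impedances:
  R: Z = R = 470 Ω
  L: Z = jωL = j·3079·0.097 = 0 + j298.6 Ω
  C: Z = 1/(jωC) = -j/(ω·C) = 0 - j230.4 Ω
Step 3 — Series combination: Z_total = R + L + C = 470 + j68.28 Ω = 474.9∠8.3° Ω.
Step 4 — Power factor: PF = cos(φ) = Re(Z)/|Z| = 470/474.93 = 0.9896.
Step 5 — Type: Im(Z) = 68.28 ⇒ lagging (phase φ = 8.3°).

PF = 0.9896 (lagging, φ = 8.3°)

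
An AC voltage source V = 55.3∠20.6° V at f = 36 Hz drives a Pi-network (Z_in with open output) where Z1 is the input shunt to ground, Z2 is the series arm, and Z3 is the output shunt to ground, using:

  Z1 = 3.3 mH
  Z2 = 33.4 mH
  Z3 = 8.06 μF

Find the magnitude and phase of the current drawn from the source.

Step 1 — Angular frequency: ω = 2π·f = 2π·36 = 226.2 rad/s.
Step 2 — Component impedances:
  Z1: Z = jωL = j·226.2·0.0033 = 0 + j0.7464 Ω
  Z2: Z = jωL = j·226.2·0.0334 = 0 + j7.555 Ω
  Z3: Z = 1/(jωC) = -j/(ω·C) = 0 - j548.5 Ω
Step 3 — With open output, the series arm Z2 and the output shunt Z3 appear in series to ground: Z2 + Z3 = 0 - j541 Ω.
Step 4 — Parallel with input shunt Z1: Z_in = Z1 || (Z2 + Z3) = 0 + j0.7475 Ω = 0.7475∠90.0° Ω.
Step 5 — Source phasor: V = 55.3∠20.6° V = 51.76 + j19.46 V.
Step 6 — Ohm's law: I = V / Z_total = (51.76 + j19.46) / (0 + j0.7475) = 26.03 - j69.25 A.
Step 7 — Convert to polar: |I| = 73.98 A, ∠I = -69.4°.

I = 73.98∠-69.4° A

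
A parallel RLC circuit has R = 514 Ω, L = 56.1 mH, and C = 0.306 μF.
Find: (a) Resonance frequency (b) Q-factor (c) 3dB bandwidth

Step 1 — Resonance: ω₀ = 1/√(LC) = 1/√(0.0561·3.06e-07) = 7632 rad/s.
Step 2 — f₀ = ω₀/(2π) = 1215 Hz.
Step 3 — Parallel Q: Q = R/(ω₀L) = 514/(7632·0.0561) = 1.2.
Step 4 — Bandwidth: Δω = ω₀/Q = 6358 rad/s; BW = Δω/(2π) = 1012 Hz.

(a) f₀ = 1215 Hz  (b) Q = 1.2  (c) BW = 1012 Hz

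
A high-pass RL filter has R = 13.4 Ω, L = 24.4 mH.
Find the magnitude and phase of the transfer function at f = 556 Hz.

Step 1 — Angular frequency: ω = 2π·556 = 3493 rad/s.
Step 2 — Transfer function: H(jω) = jωL/(R + jωL).
Step 3 — Numerator jωL = j·85.24; denominator R + jωL = 13.4 + j85.24.
Step 4 — H = 0.9759 + j0.1534.
Step 5 — Magnitude: |H| = 0.9879 (-0.1 dB); phase: φ = 8.9°.

|H| = 0.9879 (-0.1 dB), φ = 8.9°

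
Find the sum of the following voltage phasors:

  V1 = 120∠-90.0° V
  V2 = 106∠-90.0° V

Step 1 — Convert each phasor to rectangular form:
  V1 = 120·(cos(-90.0°) + j·sin(-90.0°)) = 0 - j120 V
  V2 = 106·(cos(-90.0°) + j·sin(-90.0°)) = 0 - j106 V
Step 2 — Sum components: V_total = 0 - j226 V.
Step 3 — Convert to polar: |V_total| = 226 V, ∠V_total = -90.0°.

V_total = 226∠-90.0° V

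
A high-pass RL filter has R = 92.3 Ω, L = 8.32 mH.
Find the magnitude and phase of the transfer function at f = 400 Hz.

Step 1 — Angular frequency: ω = 2π·400 = 2513 rad/s.
Step 2 — Transfer function: H(jω) = jωL/(R + jωL).
Step 3 — Numerator jωL = j·20.91; denominator R + jωL = 92.3 + j20.91.
Step 4 — H = 0.04882 + j0.2155.
Step 5 — Magnitude: |H| = 0.2209 (-13.1 dB); phase: φ = 77.2°.

|H| = 0.2209 (-13.1 dB), φ = 77.2°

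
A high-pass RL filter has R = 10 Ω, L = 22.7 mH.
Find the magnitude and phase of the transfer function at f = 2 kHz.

Step 1 — Angular frequency: ω = 2π·2000 = 1.257e+04 rad/s.
Step 2 — Transfer function: H(jω) = jωL/(R + jωL).
Step 3 — Numerator jωL = j·285.3; denominator R + jωL = 10 + j285.3.
Step 4 — H = 0.9988 + j0.03501.
Step 5 — Magnitude: |H| = 0.9994 (-0.0 dB); phase: φ = 2.0°.

|H| = 0.9994 (-0.0 dB), φ = 2.0°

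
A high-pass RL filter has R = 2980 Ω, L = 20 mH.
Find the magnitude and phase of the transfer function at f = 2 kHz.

Step 1 — Angular frequency: ω = 2π·2000 = 1.257e+04 rad/s.
Step 2 — Transfer function: H(jω) = jωL/(R + jωL).
Step 3 — Numerator jωL = j·251.3; denominator R + jωL = 2980 + j251.3.
Step 4 — H = 0.007063 + j0.08374.
Step 5 — Magnitude: |H| = 0.08404 (-21.5 dB); phase: φ = 85.2°.

|H| = 0.08404 (-21.5 dB), φ = 85.2°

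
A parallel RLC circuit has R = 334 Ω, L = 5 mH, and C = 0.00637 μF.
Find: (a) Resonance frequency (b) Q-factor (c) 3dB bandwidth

Step 1 — Resonance: ω₀ = 1/√(LC) = 1/√(0.005·6.37e-09) = 1.772e+05 rad/s.
Step 2 — f₀ = ω₀/(2π) = 2.82e+04 Hz.
Step 3 — Parallel Q: Q = R/(ω₀L) = 334/(1.772e+05·0.005) = 0.377.
Step 4 — Bandwidth: Δω = ω₀/Q = 4.7e+05 rad/s; BW = Δω/(2π) = 7.481e+04 Hz.

(a) f₀ = 2.82e+04 Hz  (b) Q = 0.377  (c) BW = 7.481e+04 Hz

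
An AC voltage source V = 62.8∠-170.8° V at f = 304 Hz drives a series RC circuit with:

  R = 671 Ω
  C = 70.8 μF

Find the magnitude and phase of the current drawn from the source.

Step 1 — Angular frequency: ω = 2π·f = 2π·304 = 1910 rad/s.
Step 2 — Component impedances:
  R: Z = R = 671 Ω
  C: Z = 1/(jωC) = -j/(ω·C) = 0 - j7.395 Ω
Step 3 — Series combination: Z_total = R + C = 671 - j7.395 Ω = 671∠-0.6° Ω.
Step 4 — Source phasor: V = 62.8∠-170.8° V = -61.99 - j10.04 V.
Step 5 — Ohm's law: I = V / Z_total = (-61.99 - j10.04) / (671 - j7.395) = -0.09221 - j0.01598 A.
Step 6 — Convert to polar: |I| = 0.09359 A, ∠I = -170.2°.

I = 0.09359∠-170.2° A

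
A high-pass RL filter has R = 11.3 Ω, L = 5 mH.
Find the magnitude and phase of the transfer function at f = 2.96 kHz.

Step 1 — Angular frequency: ω = 2π·2960 = 1.86e+04 rad/s.
Step 2 — Transfer function: H(jω) = jωL/(R + jωL).
Step 3 — Numerator jωL = j·92.99; denominator R + jωL = 11.3 + j92.99.
Step 4 — H = 0.9854 + j0.1197.
Step 5 — Magnitude: |H| = 0.9927 (-0.1 dB); phase: φ = 6.9°.

|H| = 0.9927 (-0.1 dB), φ = 6.9°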